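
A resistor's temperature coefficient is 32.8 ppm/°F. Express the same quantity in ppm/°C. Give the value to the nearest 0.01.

The quantity depends on a temperature interval, so only the ratio of degree sizes applies; the offset between the scales is irrelevant.
A change of 1°C is a change of 1.8°F, so per °C the value is 32.8 × 1.8 = 59.04.

59.04 ppm/°C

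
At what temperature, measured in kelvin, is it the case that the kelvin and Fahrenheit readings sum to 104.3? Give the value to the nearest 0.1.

Let K be the kelvin reading. The Fahrenheit reading is F = 1.8·K - 459.67.
Require K + F = 104.3: (2.8)·K - 459.67 = 104.3.
K = (104.3 + 459.67) / (2.8) = 201.4.

201.4 K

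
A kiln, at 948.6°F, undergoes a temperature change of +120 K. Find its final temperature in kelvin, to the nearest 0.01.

902.37 K

Initial temperature in Celsius: (948.6 - 32) × 5/9 = 509.2222°C.
The 120 K change is an interval; Kelvin and Celsius degrees are the same size, so ΔC = +120°C.
Final Celsius temperature: 509.2222 + 120.0000 = 629.2222°C.
In kelvin: 629.2222 + 273.15 = 902.37 K.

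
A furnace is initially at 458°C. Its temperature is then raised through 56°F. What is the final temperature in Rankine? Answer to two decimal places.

1372.07°R

The 56°F change is an interval, so only the factor 5/9 applies: +56 × 5/9 = +31.1111°C.
Final Celsius temperature: 458.0000 + 31.1111 = 489.1111°C.
In Rankine: 489.1111 × 1.8 + 491.67 = 1372.07°R.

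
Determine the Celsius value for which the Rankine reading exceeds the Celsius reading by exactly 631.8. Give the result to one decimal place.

Let C be the Celsius reading. The Rankine reading is R = 1.8·C + 491.67.
Require R - C = 631.8: (0.8)·C + 491.67 = 631.8.
C = (631.8 - 491.67) / (0.8) = 175.2.

175.2°C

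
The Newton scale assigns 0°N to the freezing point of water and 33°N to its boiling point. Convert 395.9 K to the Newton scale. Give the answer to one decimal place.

First in Celsius: 395.9 - 273.15 = 122.7500°C.
Linearly onto the Newton scale: 0 + (122.7500 / 100) × (33 - 0) = 40.5°N.

40.5°N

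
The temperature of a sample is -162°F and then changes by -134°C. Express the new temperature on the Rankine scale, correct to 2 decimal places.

Initial temperature in Celsius: (-162 - 32) × 5/9 = -107.7778°C.
Final Celsius temperature: -107.7778 - 134.0000 = -241.7778°C.
In Rankine: -241.7778 × 1.8 + 491.67 = 56.47°R.

56.47°R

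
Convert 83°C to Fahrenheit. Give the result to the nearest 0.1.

181.4°F

In Fahrenheit: 83.0000 × 1.8 + 32 = 181.4°F.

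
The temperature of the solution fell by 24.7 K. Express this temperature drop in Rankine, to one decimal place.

For a temperature interval the offset drops out; only the factor 1.8 applies.
24.7 × 1.8 = 44.5.

44.5°R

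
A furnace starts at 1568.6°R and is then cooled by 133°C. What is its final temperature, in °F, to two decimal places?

869.53°F

Initial temperature in Celsius: (1568.6 - 491.67) × 5/9 = 598.2944°C.
Final Celsius temperature: 598.2944 - 133.0000 = 465.2944°C.
In Fahrenheit: 465.2944 × 1.8 + 32 = 869.53°F.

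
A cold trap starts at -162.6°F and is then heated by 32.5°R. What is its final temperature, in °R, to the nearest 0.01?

Initial temperature in Celsius: (-162.6 - 32) × 5/9 = -108.1111°C.
The 32.5°R change is an interval, so only the factor 5/9 applies: +32.5 × 5/9 = +18.0556°C.
Final Celsius temperature: -108.1111 + 18.0556 = -90.0556°C.
In Rankine: -90.0556 × 1.8 + 491.67 = 329.57°R.

329.57°R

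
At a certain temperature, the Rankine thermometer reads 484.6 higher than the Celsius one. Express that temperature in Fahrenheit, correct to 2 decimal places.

16.09°F

Let x be the Celsius reading; then the Rankine reading is 1.8·x + 491.67.
(1.8·x + 491.67) - x = 484.6  ⇒  (0.8)·x = -7.07  ⇒  x = -8.8375°C.
In Fahrenheit: -8.8375 × 1.8 + 32 = 16.09°F.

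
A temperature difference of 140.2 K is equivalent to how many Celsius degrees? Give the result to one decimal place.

Kelvin and Celsius degrees are the same size, so the interval is unchanged: 140.2.

140.2°C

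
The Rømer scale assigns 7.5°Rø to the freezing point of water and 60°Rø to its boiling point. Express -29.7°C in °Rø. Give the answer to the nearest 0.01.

-8.09°Rø

Linearly onto the Rømer scale: 7.5 + (-29.7000 / 100) × (60 - 7.5) = -8.09°Rø.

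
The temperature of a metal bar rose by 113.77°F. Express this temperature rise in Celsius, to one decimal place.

63.2°C

An interval of 1°F corresponds to 5/9°C.
113.77 × 5/9 = 63.2.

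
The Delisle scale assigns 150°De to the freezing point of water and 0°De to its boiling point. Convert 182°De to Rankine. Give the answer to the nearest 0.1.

Linear interpolation between the fixed points: C = (182 - 150) × 100 / (0 - 150) = -21.3333°C.
Then -21.3333 × 1.8 + 491.67 = 453.3°R.

453.3°R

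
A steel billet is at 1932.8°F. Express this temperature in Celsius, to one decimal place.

1056.0°C

In Celsius: (1932.8 - 32) × 5/9 = 1056.0000°C.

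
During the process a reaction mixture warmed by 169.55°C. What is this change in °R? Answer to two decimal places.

305.19°R

Only the scale ratio 1.8 matters for a change in temperature.
169.55 × 1.8 = 305.19.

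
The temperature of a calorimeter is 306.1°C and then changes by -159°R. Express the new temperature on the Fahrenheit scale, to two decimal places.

423.98°F

The 159°R change is an interval, so only the factor 5/9 applies: -159 × 5/9 = -88.3333°C.
Final Celsius temperature: 306.1000 - 88.3333 = 217.7667°C.
In Fahrenheit: 217.7667 × 1.8 + 32 = 423.98°F.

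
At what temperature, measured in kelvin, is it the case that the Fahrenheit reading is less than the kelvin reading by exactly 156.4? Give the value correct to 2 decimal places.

379.09 K

Let K be the kelvin reading. The Fahrenheit reading is F = 1.8·K - 459.67.
Require F - K = -156.4: (0.8)·K - 459.67 = -156.4.
K = (-156.4 + 459.67) / (0.8) = 379.09.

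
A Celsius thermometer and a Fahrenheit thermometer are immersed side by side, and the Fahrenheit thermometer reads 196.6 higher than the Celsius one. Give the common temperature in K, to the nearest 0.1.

478.9 K

Let x be the Celsius reading; then the Fahrenheit reading is 1.8·x + 32.
(1.8·x + 32) - x = 196.6  ⇒  (0.8)·x = 164.6  ⇒  x = 205.7500°C.
In kelvin: 205.7500 + 273.15 = 478.9 K.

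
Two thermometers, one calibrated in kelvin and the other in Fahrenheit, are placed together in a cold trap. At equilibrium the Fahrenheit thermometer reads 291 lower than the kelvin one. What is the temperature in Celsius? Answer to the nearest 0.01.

-62.31°C

Let x be the kelvin reading; then the Fahrenheit reading is 1.8·x - 459.67.
(1.8·x - 459.67) - x = -291  ⇒  (0.8)·x = 168.67  ⇒  x = 210.8375 K.
In Celsius: 210.8375 - 273.15 = -62.31°C.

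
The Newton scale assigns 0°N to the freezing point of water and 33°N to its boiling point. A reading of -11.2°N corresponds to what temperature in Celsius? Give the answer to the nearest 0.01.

Linear interpolation between the fixed points: C = (-11.2 - 0) × 100 / (33 - 0) = -33.9394°C.

-33.94°C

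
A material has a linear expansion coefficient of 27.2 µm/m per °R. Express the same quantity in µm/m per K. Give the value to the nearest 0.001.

48.960 µm/m per K

The quantity depends on a temperature interval, so only the ratio of degree sizes applies; the offset between the scales is irrelevant.
A change of 1 K is a change of 1.8°R, so per K the value is 27.2 × 1.8 = 48.960.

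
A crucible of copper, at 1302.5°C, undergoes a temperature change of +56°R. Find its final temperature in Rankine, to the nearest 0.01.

The 56°R change is an interval, so only the factor 5/9 applies: +56 × 5/9 = +31.1111°C.
Final Celsius temperature: 1302.5000 + 31.1111 = 1333.6111°C.
In Rankine: 1333.6111 × 1.8 + 491.67 = 2892.17°R.

2892.17°R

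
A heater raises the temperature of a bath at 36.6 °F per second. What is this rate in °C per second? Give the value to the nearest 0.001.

The quantity depends on a temperature interval, so only the ratio of degree sizes applies; the offset between the scales is irrelevant.
A change of 1°F is a change of 5/9°C, so 36.6 × 5/9 = 20.333.

20.333 °C/second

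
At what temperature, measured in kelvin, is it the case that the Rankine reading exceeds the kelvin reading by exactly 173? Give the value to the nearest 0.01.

216.25 K

Let K be the kelvin reading. The Rankine reading is R = 1.8·K.
Require R - K = 173: (0.8)·K = 173.
K = (173) / (0.8) = 216.25.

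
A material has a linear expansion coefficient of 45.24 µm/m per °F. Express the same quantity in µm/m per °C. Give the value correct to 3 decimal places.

The quantity depends on a temperature interval, so only the ratio of degree sizes applies; the offset between the scales is irrelevant.
A change of 1°C is a change of 1.8°F, so per °C the value is 45.24 × 1.8 = 81.432.

81.432 µm/m per °C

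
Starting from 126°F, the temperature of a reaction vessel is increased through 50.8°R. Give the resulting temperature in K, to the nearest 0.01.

353.59 K

Initial temperature in Celsius: (126 - 32) × 5/9 = 52.2222°C.
The 50.8°R change is an interval, so only the factor 5/9 applies: +50.8 × 5/9 = +28.2222°C.
Final Celsius temperature: 52.2222 + 28.2222 = 80.4444°C.
In kelvin: 80.4444 + 273.15 = 353.59 K.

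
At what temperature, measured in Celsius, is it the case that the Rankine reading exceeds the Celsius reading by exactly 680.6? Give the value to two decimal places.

Let C be the Celsius reading. The Rankine reading is R = 1.8·C + 491.67.
Require R - C = 680.6: (0.8)·C + 491.67 = 680.6.
C = (680.6 - 491.67) / (0.8) = 236.16.

236.16°C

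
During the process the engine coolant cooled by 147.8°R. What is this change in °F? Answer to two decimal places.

Rankine and Fahrenheit degrees are the same size, so the interval is unchanged: 147.80.

147.80°F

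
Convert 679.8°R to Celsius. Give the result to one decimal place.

104.5°C

In Celsius: (679.8 - 491.67) × 5/9 = 104.5167°C.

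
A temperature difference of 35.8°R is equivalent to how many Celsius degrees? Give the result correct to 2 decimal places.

An interval of 1°R corresponds to 5/9°C.
35.8 × 5/9 = 19.89.

19.89°C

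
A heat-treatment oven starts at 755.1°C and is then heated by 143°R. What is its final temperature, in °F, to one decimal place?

1534.2°F

The 143°R change is an interval, so only the factor 5/9 applies: +143 × 5/9 = +79.4444°C.
Final Celsius temperature: 755.1000 + 79.4444 = 834.5444°C.
In Fahrenheit: 834.5444 × 1.8 + 32 = 1534.2°F.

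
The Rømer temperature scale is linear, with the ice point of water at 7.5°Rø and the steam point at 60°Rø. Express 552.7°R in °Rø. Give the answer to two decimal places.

First in Celsius: (552.7 - 491.67) × 5/9 = 33.9056°C.
Linearly onto the Rømer scale: 7.5 + (33.9056 / 100) × (60 - 7.5) = 25.30°Rø.

25.30°Rø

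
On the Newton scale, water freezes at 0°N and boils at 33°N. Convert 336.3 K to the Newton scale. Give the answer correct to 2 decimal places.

20.84°N

First in Celsius: 336.3 - 273.15 = 63.1500°C.
Linearly onto the Newton scale: 0 + (63.1500 / 100) × (33 - 0) = 20.84°N.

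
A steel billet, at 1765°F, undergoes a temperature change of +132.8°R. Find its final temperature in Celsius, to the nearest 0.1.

1036.6°C

Initial temperature in Celsius: (1765 - 32) × 5/9 = 962.7778°C.
The 132.8°R change is an interval, so only the factor 5/9 applies: +132.8 × 5/9 = +73.7778°C.
Final Celsius temperature: 962.7778 + 73.7778 = 1036.5556°C.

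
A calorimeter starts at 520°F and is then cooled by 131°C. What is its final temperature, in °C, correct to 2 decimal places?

Initial temperature in Celsius: (520 - 32) × 5/9 = 271.1111°C.
Final Celsius temperature: 271.1111 - 131.0000 = 140.1111°C.

140.11°C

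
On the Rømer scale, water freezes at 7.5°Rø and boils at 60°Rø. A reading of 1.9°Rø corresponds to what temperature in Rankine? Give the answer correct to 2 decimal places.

Linear interpolation between the fixed points: C = (1.9 - 7.5) × 100 / (60 - 7.5) = -10.6667°C.
Then -10.6667 × 1.8 + 491.67 = 472.47°R.

472.47°R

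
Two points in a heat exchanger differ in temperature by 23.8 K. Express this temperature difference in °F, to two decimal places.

42.84°F

An interval of 1 K corresponds to 1.8°F.
23.8 × 1.8 = 42.84.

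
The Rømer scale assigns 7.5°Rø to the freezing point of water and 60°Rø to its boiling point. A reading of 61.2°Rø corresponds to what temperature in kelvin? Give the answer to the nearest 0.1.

375.4 K

Linear interpolation between the fixed points: C = (61.2 - 7.5) × 100 / (60 - 7.5) = 102.2857°C.
Then 102.2857 + 273.15 = 375.4 K.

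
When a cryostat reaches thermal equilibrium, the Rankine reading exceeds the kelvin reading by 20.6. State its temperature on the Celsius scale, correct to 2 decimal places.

-247.40°C

Let x be the kelvin reading; then the Rankine reading is 1.8·x.
(1.8·x) - x = 20.6  ⇒  (0.8)·x = 20.6  ⇒  x = 25.7500 K.
In Celsius: 25.75 - 273.15 = -247.40°C.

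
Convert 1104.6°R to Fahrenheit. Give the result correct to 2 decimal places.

644.93°F

In Celsius: (1104.6 - 491.67) × 5/9 = 340.5167°C.
In Fahrenheit: 340.5167 × 1.8 + 32 = 644.93°F.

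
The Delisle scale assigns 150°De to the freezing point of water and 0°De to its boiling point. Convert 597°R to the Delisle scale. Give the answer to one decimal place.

62.2°De

First in Celsius: (597 - 491.67) × 5/9 = 58.5167°C.
Linearly onto the Delisle scale: 150 + (58.5167 / 100) × (0 - 150) = 62.2°De.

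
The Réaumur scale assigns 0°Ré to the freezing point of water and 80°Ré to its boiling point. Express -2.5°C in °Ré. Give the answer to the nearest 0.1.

-2.0°Ré

Linearly onto the Réaumur scale: 0 + (-2.5000 / 100) × (80 - 0) = -2.0°Ré.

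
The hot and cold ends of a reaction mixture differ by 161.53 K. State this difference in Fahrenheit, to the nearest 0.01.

An interval of 1 K corresponds to 1.8°F.
161.53 × 1.8 = 290.75.

290.75°F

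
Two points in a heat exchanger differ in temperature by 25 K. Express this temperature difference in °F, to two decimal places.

For a temperature interval the offset drops out; only the factor 1.8 applies.
25 × 1.8 = 45.00.

45.00°F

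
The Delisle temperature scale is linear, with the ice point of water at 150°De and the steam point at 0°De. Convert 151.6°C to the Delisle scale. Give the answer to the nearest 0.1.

-77.4°De

Linearly onto the Delisle scale: 150 + (151.6000 / 100) × (0 - 150) = -77.4°De.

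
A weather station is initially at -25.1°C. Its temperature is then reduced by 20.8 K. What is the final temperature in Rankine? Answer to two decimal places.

The 20.8 K change is an interval; Kelvin and Celsius degrees are the same size, so ΔC = -20.8°C.
Final Celsius temperature: -25.1000 - 20.8000 = -45.9000°C.
In Rankine: -45.9000 × 1.8 + 491.67 = 409.05°R.

409.05°R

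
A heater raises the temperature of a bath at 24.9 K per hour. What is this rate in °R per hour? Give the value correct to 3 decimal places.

44.820 °R/hour

The quantity depends on a temperature interval, so only the ratio of degree sizes applies; the offset between the scales is irrelevant.
A change of 1 K is a change of 1.8°R, so 24.9 × 1.8 = 44.820.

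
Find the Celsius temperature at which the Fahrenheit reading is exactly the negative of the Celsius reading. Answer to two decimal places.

Let C be the Celsius reading. The Fahrenheit reading is F = 1.8·C + 32.
Require F = -1·C: 1.8·C + 32 = -1·C.
(2.8)·C = -32  ⇒  C = -11.43.

-11.43°C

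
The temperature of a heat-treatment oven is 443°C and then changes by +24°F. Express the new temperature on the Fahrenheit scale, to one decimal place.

The 24°F change is an interval, so only the factor 5/9 applies: +24 × 5/9 = +13.3333°C.
Final Celsius temperature: 443.0000 + 13.3333 = 456.3333°C.
In Fahrenheit: 456.3333 × 1.8 + 32 = 853.4°F.

853.4°F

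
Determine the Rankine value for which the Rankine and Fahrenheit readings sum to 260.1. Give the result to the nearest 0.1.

Let R be the Rankine reading. The Fahrenheit reading is F = 1·R - 459.67.
Require R + F = 260.1: (2)·R - 459.67 = 260.1.
R = (260.1 + 459.67) / (2) = 359.9.

359.9°R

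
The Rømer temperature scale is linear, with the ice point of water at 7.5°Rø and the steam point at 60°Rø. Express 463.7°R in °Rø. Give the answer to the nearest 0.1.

First in Celsius: (463.7 - 491.67) × 5/9 = -15.5389°C.
Linearly onto the Rømer scale: 7.5 + (-15.5389 / 100) × (60 - 7.5) = -0.7°Rø.

-0.7°Rø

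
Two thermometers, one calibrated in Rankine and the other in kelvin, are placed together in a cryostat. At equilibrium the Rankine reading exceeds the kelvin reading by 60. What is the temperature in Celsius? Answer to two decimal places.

Let x be the Rankine reading; then the kelvin reading is 5/9·x.
(5/9·x) - x = -60  ⇒  (-4/9)·x = -60  ⇒  x = 135.0000°R.
In Celsius: (135 - 491.67) × 5/9 = -198.15°C.

-198.15°C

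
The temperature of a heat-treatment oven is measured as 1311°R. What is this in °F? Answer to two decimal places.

In Celsius: (1311 - 491.67) × 5/9 = 455.1833°C.
In Fahrenheit: 455.1833 × 1.8 + 32 = 851.33°F.

851.33°F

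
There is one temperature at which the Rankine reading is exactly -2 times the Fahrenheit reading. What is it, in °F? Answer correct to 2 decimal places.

Let F be the Fahrenheit reading. The Rankine reading is R = 1·F + 459.67.
Require R = -2·F: 1·F + 459.67 = -2·F.
(3)·F = -459.67  ⇒  F = -153.22.

-153.22°F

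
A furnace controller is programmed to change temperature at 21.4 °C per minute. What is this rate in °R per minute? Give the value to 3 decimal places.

The quantity depends on a temperature interval, so only the ratio of degree sizes applies; the offset between the scales is irrelevant.
A change of 1°C is a change of 1.8°R, so 21.4 × 1.8 = 38.520.

38.520 °R/minute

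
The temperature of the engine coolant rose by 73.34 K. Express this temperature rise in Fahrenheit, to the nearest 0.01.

An interval of 1 K corresponds to 1.8°F.
73.34 × 1.8 = 132.01.

132.01°F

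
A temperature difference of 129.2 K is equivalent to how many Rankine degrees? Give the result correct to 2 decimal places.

An interval of 1 K corresponds to 1.8°R.
129.2 × 1.8 = 232.56.

232.56°R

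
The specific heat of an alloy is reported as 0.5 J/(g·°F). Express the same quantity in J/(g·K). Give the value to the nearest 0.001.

The quantity depends on a temperature interval, so only the ratio of degree sizes applies; the offset between the scales is irrelevant.
A change of 1 K is a change of 1.8°F, so per K the value is 0.5 × 1.8 = 0.900.

0.900 J/(g·K)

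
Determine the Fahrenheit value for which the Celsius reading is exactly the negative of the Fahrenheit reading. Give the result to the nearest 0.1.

Let F be the Fahrenheit reading. The Celsius reading is C = 5/9·F - 17.7778.
Require C = -1·F: 5/9·F - 17.7778 = -1·F.
(14/9)·F = 17.7778  ⇒  F = 11.4.

11.4°F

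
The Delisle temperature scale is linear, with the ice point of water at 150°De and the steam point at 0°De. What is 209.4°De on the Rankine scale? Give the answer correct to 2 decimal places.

Linear interpolation between the fixed points: C = (209.4 - 150) × 100 / (0 - 150) = -39.6000°C.
Then -39.6000 × 1.8 + 491.67 = 420.39°R.

420.39°R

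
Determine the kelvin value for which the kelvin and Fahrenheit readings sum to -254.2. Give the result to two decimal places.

73.38 K

Let K be the kelvin reading. The Fahrenheit reading is F = 1.8·K - 459.67.
Require K + F = -254.2: (2.8)·K - 459.67 = -254.2.
K = (-254.2 + 459.67) / (2.8) = 73.38.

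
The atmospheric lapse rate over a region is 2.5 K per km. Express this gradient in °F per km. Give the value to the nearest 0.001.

4.500 °F/km

Since only a temperature interval is involved, the additive offset between the scales drops out.
A change of 1 K is a change of 1.8°F, so 2.5 × 1.8 = 4.500.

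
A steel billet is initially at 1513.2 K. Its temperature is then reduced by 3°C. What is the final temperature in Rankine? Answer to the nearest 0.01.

Initial temperature in Celsius: 1513.2 - 273.15 = 1240.0500°C.
Final Celsius temperature: 1240.0500 - 3.0000 = 1237.0500°C.
In Rankine: 1237.0500 × 1.8 + 491.67 = 2718.36°R.

2718.36°R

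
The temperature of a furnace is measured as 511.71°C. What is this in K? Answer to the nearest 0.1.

784.9 K

In kelvin: 511.7100 + 273.15 = 784.9 K.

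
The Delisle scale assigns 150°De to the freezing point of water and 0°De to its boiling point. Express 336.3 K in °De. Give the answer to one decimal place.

55.3°De

First in Celsius: 336.3 - 273.15 = 63.1500°C.
Linearly onto the Delisle scale: 150 + (63.1500 / 100) × (0 - 150) = 55.3°De.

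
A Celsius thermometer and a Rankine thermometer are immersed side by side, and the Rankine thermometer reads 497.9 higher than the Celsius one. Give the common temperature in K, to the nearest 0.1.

280.9 K

Let x be the Celsius reading; then the Rankine reading is 1.8·x + 491.67.
(1.8·x + 491.67) - x = 497.9  ⇒  (0.8)·x = 6.23  ⇒  x = 7.7875°C.
In kelvin: 7.7875 + 273.15 = 280.9 K.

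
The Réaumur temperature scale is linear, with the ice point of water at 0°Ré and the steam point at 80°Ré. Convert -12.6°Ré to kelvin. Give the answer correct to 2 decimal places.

257.40 K

Linear interpolation between the fixed points: C = (-12.6 - 0) × 100 / (80 - 0) = -15.7500°C.
Then -15.7500 + 273.15 = 257.40 K.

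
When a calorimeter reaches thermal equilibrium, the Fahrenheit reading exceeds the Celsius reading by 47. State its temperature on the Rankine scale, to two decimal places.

525.42°R

Let x be the Celsius reading; then the Fahrenheit reading is 1.8·x + 32.
(1.8·x + 32) - x = 47  ⇒  (0.8)·x = 15  ⇒  x = 18.7500°C.
In Rankine: 18.7500 × 1.8 + 491.67 = 525.42°R.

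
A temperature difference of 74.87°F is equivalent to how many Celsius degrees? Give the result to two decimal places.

41.59°C

For a temperature interval the offset drops out; only the factor 5/9 applies.
74.87 × 5/9 = 41.59.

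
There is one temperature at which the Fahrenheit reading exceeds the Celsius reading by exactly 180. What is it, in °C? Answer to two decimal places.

185.00°C

Let C be the Celsius reading. The Fahrenheit reading is F = 1.8·C + 32.
Require F - C = 180: (0.8)·C + 32 = 180.
C = (180 - 32) / (0.8) = 185.00.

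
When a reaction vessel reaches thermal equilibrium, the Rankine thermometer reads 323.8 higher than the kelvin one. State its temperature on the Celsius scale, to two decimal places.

131.60°C

Let x be the kelvin reading; then the Rankine reading is 1.8·x.
(1.8·x) - x = 323.8  ⇒  (0.8)·x = 323.8  ⇒  x = 404.7500 K.
In Celsius: 404.75 - 273.15 = 131.60°C.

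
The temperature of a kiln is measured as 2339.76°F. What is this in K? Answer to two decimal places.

1555.24 K

In Celsius: (2339.76 - 32) × 5/9 = 1282.0889°C.
In kelvin: 1282.0889 + 273.15 = 1555.24 K.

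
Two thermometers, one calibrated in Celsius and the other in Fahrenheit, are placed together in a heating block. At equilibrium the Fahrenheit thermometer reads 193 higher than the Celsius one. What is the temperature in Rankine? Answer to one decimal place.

853.9°R

Let x be the Celsius reading; then the Fahrenheit reading is 1.8·x + 32.
(1.8·x + 32) - x = 193  ⇒  (0.8)·x = 161  ⇒  x = 201.2500°C.
In Rankine: 201.2500 × 1.8 + 491.67 = 853.9°R.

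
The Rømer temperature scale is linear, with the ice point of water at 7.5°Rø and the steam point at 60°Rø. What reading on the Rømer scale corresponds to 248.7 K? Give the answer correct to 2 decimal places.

-5.34°Rø

First in Celsius: 248.7 - 273.15 = -24.4500°C.
Linearly onto the Rømer scale: 7.5 + (-24.4500 / 100) × (60 - 7.5) = -5.34°Rø.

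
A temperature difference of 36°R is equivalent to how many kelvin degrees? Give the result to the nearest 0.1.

An interval of 1°R corresponds to 5/9 K.
36 × 5/9 = 20.0.

20.0 K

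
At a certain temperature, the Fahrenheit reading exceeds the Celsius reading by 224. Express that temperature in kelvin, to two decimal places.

Let x be the Celsius reading; then the Fahrenheit reading is 1.8·x + 32.
(1.8·x + 32) - x = 224  ⇒  (0.8)·x = 192  ⇒  x = 240.0000°C.
In kelvin: 240.0000 + 273.15 = 513.15 K.

513.15 K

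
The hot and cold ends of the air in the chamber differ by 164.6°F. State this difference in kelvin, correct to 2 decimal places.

91.44 K

For a temperature interval the offset drops out; only the factor 5/9 applies.
164.6 × 5/9 = 91.44.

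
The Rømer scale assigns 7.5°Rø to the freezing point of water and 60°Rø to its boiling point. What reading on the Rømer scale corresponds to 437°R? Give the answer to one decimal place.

First in Celsius: (437 - 491.67) × 5/9 = -30.3722°C.
Linearly onto the Rømer scale: 7.5 + (-30.3722 / 100) × (60 - 7.5) = -8.4°Rø.

-8.4°Rø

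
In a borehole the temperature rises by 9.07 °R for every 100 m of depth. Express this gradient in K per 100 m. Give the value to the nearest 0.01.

5.04 K/100 m

The quantity depends on a temperature interval, so only the ratio of degree sizes applies; the offset between the scales is irrelevant.
A change of 1°R is a change of 5/9 K, so 9.07 × 5/9 = 5.04.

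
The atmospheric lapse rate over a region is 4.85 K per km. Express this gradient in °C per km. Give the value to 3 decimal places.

Since only a temperature interval is involved, the additive offset between the scales drops out.
A change of 1 K is a change of 1°C, so 4.85 × 1 = 4.850.

4.850 °C/km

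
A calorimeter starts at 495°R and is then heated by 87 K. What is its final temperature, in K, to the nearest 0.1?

Initial temperature in Celsius: (495 - 491.67) × 5/9 = 1.8500°C.
The 87 K change is an interval; Kelvin and Celsius degrees are the same size, so ΔC = +87°C.
Final Celsius temperature: 1.8500 + 87.0000 = 88.8500°C.
In kelvin: 88.8500 + 273.15 = 362.0 K.

362.0 K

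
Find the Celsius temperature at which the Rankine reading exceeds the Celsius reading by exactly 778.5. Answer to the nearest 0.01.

358.54°C

Let C be the Celsius reading. The Rankine reading is R = 1.8·C + 491.67.
Require R - C = 778.5: (0.8)·C + 491.67 = 778.5.
C = (778.5 - 491.67) / (0.8) = 358.54.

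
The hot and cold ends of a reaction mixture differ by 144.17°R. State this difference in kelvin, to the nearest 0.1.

Only the scale ratio 5/9 matters for a change in temperature.
144.17 × 5/9 = 80.1.

80.1 K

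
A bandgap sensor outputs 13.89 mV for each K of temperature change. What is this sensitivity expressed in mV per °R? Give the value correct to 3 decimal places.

7.717 mV per °R

Since only a temperature interval is involved, the additive offset between the scales drops out.
A change of 1°R is a change of 5/9 K, so per °R the value is 13.89 × 5/9 = 7.717.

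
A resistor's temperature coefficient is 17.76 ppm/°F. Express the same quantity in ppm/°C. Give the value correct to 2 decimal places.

The quantity depends on a temperature interval, so only the ratio of degree sizes applies; the offset between the scales is irrelevant.
A change of 1°C is a change of 1.8°F, so per °C the value is 17.76 × 1.8 = 31.97.

31.97 ppm/°C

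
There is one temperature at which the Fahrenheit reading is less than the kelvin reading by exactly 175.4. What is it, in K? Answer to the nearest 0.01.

Let K be the kelvin reading. The Fahrenheit reading is F = 1.8·K - 459.67.
Require F - K = -175.4: (0.8)·K - 459.67 = -175.4.
K = (-175.4 + 459.67) / (0.8) = 355.34.

355.34 K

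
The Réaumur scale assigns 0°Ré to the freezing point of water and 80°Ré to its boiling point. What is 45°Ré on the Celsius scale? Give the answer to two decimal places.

56.25°C

Linear interpolation between the fixed points: C = (45 - 0) × 100 / (80 - 0) = 56.2500°C.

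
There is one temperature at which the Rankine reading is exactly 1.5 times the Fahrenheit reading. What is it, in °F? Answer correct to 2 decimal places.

Let F be the Fahrenheit reading. The Rankine reading is R = 1·F + 459.67.
Require R = 1.5·F: 1·F + 459.67 = 1.5·F.
(-0.5)·F = -459.67  ⇒  F = 919.34.

919.34°F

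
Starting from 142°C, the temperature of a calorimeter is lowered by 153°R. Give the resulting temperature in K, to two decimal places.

330.15 K

The 153°R change is an interval, so only the factor 5/9 applies: -153 × 5/9 = -85.0000°C.
Final Celsius temperature: 142.0000 - 85.0000 = 57.0000°C.
In kelvin: 57.0000 + 273.15 = 330.15 K.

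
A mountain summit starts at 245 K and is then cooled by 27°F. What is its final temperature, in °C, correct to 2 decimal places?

-43.15°C

Initial temperature in Celsius: 245 - 273.15 = -28.1500°C.
The 27°F change is an interval, so only the factor 5/9 applies: -27 × 5/9 = -15.0000°C.
Final Celsius temperature: -28.1500 - 15.0000 = -43.1500°C.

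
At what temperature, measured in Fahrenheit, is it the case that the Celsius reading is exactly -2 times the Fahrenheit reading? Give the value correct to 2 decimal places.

6.96°F

Let F be the Fahrenheit reading. The Celsius reading is C = 5/9·F - 17.7778.
Require C = -2·F: 5/9·F - 17.7778 = -2·F.
(23/9)·F = 17.7778  ⇒  F = 6.96.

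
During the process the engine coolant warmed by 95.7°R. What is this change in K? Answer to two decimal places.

53.17 K

An interval of 1°R corresponds to 5/9 K.
95.7 × 5/9 = 53.17.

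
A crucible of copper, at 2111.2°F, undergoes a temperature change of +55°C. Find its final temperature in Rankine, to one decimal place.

2669.9°R

Initial temperature in Celsius: (2111.2 - 32) × 5/9 = 1155.1111°C.
Final Celsius temperature: 1155.1111 + 55.0000 = 1210.1111°C.
In Rankine: 1210.1111 × 1.8 + 491.67 = 2669.9°R.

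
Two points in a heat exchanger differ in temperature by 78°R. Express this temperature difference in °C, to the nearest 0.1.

For a temperature interval the offset drops out; only the factor 5/9 applies.
78 × 5/9 = 43.3.

43.3°C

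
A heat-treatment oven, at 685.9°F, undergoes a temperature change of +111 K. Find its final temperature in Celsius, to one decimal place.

474.3°C

Initial temperature in Celsius: (685.9 - 32) × 5/9 = 363.2778°C.
The 111 K change is an interval; Kelvin and Celsius degrees are the same size, so ΔC = +111°C.
Final Celsius temperature: 363.2778 + 111.0000 = 474.2778°C.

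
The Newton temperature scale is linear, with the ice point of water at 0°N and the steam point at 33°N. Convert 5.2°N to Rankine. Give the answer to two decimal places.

520.03°R

Linear interpolation between the fixed points: C = (5.2 - 0) × 100 / (33 - 0) = 15.7576°C.
Then 15.7576 × 1.8 + 491.67 = 520.03°R.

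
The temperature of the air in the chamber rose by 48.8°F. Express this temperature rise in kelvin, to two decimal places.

For a temperature interval the offset drops out; only the factor 5/9 applies.
48.8 × 5/9 = 27.11.

27.11 K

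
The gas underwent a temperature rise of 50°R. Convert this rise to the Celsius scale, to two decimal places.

An interval of 1°R corresponds to 5/9°C.
50 × 5/9 = 27.78.

27.78°C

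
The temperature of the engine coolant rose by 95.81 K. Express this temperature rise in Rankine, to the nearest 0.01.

An interval of 1 K corresponds to 1.8°R.
95.81 × 1.8 = 172.46.

172.46°R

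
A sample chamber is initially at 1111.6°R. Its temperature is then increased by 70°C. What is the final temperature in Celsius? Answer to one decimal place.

414.4°C

Initial temperature in Celsius: (1111.6 - 491.67) × 5/9 = 344.4056°C.
Final Celsius temperature: 344.4056 + 70.0000 = 414.4056°C.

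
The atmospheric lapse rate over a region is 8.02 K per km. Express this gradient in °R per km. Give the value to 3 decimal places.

14.436 °R/km

Since only a temperature interval is involved, the additive offset between the scales drops out.
A change of 1 K is a change of 1.8°R, so 8.02 × 1.8 = 14.436.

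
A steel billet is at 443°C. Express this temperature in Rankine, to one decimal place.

1289.1°R

In Rankine: 443.0000 × 1.8 + 491.67 = 1289.1°R.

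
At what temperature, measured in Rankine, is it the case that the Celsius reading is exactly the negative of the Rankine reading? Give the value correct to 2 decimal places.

175.60°R

Let R be the Rankine reading. The Celsius reading is C = 5/9·R - 273.15.
Require C = -1·R: 5/9·R - 273.15 = -1·R.
(14/9)·R = 273.15  ⇒  R = 175.60.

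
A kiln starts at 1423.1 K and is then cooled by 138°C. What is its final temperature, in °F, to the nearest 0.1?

1853.5°F

Initial temperature in Celsius: 1423.1 - 273.15 = 1149.9500°C.
Final Celsius temperature: 1149.9500 - 138.0000 = 1011.9500°C.
In Fahrenheit: 1011.9500 × 1.8 + 32 = 1853.5°F.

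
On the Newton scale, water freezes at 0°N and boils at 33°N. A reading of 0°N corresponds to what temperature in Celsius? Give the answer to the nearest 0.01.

0.00°C

Linear interpolation between the fixed points: C = (0 - 0) × 100 / (33 - 0) = 0.0000°C.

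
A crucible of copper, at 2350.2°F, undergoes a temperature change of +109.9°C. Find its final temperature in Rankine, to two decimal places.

Initial temperature in Celsius: (2350.2 - 32) × 5/9 = 1287.8889°C.
Final Celsius temperature: 1287.8889 + 109.9000 = 1397.7889°C.
In Rankine: 1397.7889 × 1.8 + 491.67 = 3007.69°R.

3007.69°R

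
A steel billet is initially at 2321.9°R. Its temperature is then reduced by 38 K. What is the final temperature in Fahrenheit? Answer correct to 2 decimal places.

1793.83°F

Initial temperature in Celsius: (2321.9 - 491.67) × 5/9 = 1016.7944°C.
The 38 K change is an interval; Kelvin and Celsius degrees are the same size, so ΔC = -38°C.
Final Celsius temperature: 1016.7944 - 38.0000 = 978.7944°C.
In Fahrenheit: 978.7944 × 1.8 + 32 = 1793.83°F.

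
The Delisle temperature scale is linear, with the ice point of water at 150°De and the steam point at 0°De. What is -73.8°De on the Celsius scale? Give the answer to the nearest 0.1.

149.2°C

Linear interpolation between the fixed points: C = (-73.8 - 150) × 100 / (0 - 150) = 149.2000°C.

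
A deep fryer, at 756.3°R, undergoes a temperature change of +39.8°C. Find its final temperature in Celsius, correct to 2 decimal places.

186.82°C

Initial temperature in Celsius: (756.3 - 491.67) × 5/9 = 147.0167°C.
Final Celsius temperature: 147.0167 + 39.8000 = 186.8167°C.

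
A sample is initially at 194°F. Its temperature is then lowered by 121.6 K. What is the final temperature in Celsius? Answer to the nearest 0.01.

Initial temperature in Celsius: (194 - 32) × 5/9 = 90.0000°C.
The 121.6 K change is an interval; Kelvin and Celsius degrees are the same size, so ΔC = -121.6°C.
Final Celsius temperature: 90.0000 - 121.6000 = -31.6000°C.

-31.60°C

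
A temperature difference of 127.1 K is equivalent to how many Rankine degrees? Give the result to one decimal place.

228.8°R

An interval of 1 K corresponds to 1.8°R.
127.1 × 1.8 = 228.8.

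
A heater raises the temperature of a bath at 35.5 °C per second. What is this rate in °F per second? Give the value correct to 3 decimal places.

63.900 °F/second

Since only a temperature interval is involved, the additive offset between the scales drops out.
A change of 1°C is a change of 1.8°F, so 35.5 × 1.8 = 63.900.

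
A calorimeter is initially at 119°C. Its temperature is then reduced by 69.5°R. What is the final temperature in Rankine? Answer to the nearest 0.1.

The 69.5°R change is an interval, so only the factor 5/9 applies: -69.5 × 5/9 = -38.6111°C.
Final Celsius temperature: 119.0000 - 38.6111 = 80.3889°C.
In Rankine: 80.3889 × 1.8 + 491.67 = 636.4°R.

636.4°R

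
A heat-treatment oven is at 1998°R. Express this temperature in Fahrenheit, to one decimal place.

1538.3°F

In Celsius: (1998 - 491.67) × 5/9 = 836.8500°C.
In Fahrenheit: 836.8500 × 1.8 + 32 = 1538.3°F.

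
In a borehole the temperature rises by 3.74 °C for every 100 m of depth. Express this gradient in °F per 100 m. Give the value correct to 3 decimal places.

Since only a temperature interval is involved, the additive offset between the scales drops out.
A change of 1°C is a change of 1.8°F, so 3.74 × 1.8 = 6.732.

6.732 °F/100 m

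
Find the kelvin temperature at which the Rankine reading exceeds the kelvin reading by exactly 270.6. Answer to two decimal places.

338.25 K

Let K be the kelvin reading. The Rankine reading is R = 1.8·K.
Require R - K = 270.6: (0.8)·K = 270.6.
K = (270.6) / (0.8) = 338.25.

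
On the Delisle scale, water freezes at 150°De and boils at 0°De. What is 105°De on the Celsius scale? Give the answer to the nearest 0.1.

Linear interpolation between the fixed points: C = (105 - 150) × 100 / (0 - 150) = 30.0000°C.

30.0°C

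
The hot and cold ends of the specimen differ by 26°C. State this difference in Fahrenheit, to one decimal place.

For a temperature interval the offset drops out; only the factor 1.8 applies.
26 × 1.8 = 46.8.

46.8°F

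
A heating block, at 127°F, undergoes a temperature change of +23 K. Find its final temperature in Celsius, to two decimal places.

75.78°C

Initial temperature in Celsius: (127 - 32) × 5/9 = 52.7778°C.
The 23 K change is an interval; Kelvin and Celsius degrees are the same size, so ΔC = +23°C.
Final Celsius temperature: 52.7778 + 23.0000 = 75.7778°C.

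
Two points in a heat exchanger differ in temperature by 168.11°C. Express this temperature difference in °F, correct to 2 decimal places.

302.60°F

For a temperature interval the offset drops out; only the factor 1.8 applies.
168.11 × 1.8 = 302.60.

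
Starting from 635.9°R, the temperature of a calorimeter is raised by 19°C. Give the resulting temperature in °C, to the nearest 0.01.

99.13°C

Initial temperature in Celsius: (635.9 - 491.67) × 5/9 = 80.1278°C.
Final Celsius temperature: 80.1278 + 19.0000 = 99.1278°C.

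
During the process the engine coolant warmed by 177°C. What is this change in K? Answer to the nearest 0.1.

Celsius and kelvin degrees are the same size, so the interval is unchanged: 177.0.

177.0 K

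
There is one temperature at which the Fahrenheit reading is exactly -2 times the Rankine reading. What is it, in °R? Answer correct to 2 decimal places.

153.22°R

Let R be the Rankine reading. The Fahrenheit reading is F = 1·R - 459.67.
Require F = -2·R: 1·R - 459.67 = -2·R.
(3)·R = 459.67  ⇒  R = 153.22.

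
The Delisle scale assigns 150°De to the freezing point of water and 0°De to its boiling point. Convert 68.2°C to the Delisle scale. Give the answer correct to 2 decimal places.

Linearly onto the Delisle scale: 150 + (68.2000 / 100) × (0 - 150) = 47.70°De.

47.70°De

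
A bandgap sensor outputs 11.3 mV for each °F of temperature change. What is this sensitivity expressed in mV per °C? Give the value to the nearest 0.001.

20.340 mV per °C

The quantity depends on a temperature interval, so only the ratio of degree sizes applies; the offset between the scales is irrelevant.
A change of 1°C is a change of 1.8°F, so per °C the value is 11.3 × 1.8 = 20.340.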